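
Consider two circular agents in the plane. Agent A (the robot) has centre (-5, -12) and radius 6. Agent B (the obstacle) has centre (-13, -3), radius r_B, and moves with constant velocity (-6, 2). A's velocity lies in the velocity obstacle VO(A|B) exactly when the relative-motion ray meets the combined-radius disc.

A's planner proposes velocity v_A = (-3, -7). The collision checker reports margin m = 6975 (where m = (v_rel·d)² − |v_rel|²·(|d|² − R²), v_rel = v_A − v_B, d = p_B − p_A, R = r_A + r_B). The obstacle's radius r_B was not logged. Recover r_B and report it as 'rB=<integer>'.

m = 6975
d = (-8, 9);  v_rel = (3, -9),  |v_rel|² = 90
v_rel×d = (3)·(9) − (-9)·(-8) = -45
since m = R²·90 − (-45)²:  R² = (2025 + 6975) / 90 = 100
R = √100 = 10  ⇒  r_B = 10 − 6 = 4

rB=4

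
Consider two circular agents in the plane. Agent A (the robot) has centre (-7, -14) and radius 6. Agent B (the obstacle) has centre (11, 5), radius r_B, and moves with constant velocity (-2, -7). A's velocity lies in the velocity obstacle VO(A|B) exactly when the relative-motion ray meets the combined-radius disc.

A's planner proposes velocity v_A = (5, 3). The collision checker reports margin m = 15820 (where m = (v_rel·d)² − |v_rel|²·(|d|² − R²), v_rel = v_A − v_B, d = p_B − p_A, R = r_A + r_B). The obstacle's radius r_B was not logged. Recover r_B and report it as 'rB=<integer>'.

m = 15820
d = (18, 19);  v_rel = (7, 10),  |v_rel|² = 149
v_rel×d = (7)·(19) − (10)·(18) = -47
since m = R²·149 − (-47)²:  R² = (2209 + 15820) / 149 = 121
R = √121 = 11  ⇒  r_B = 11 − 6 = 5

rB=5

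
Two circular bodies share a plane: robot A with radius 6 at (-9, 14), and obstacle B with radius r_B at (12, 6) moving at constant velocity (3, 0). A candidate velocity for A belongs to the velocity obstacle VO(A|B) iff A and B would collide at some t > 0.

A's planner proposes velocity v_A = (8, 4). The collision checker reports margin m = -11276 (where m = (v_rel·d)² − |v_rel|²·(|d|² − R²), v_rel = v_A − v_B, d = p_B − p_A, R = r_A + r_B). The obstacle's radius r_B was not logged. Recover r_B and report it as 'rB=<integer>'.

m = -11276
d = (21, -8);  v_rel = (5, 4),  |v_rel|² = 41
v_rel×d = (5)·(-8) − (4)·(21) = -124
since m = R²·41 − (-124)²:  R² = (15376 + -11276) / 41 = 100
R = √100 = 10  ⇒  r_B = 10 − 6 = 4

rB=4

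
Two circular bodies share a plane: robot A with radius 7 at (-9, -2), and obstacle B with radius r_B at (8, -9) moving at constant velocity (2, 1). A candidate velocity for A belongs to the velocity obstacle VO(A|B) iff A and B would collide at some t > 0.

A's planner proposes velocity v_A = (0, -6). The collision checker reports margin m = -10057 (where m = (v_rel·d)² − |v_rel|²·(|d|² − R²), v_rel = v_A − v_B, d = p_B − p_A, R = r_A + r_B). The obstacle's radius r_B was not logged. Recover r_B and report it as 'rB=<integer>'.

m = -10057
d = (17, -7);  v_rel = (-2, -7),  |v_rel|² = 53
v_rel×d = (-2)·(-7) − (-7)·(17) = 133
since m = R²·53 − 133²:  R² = (17689 + -10057) / 53 = 144
R = √144 = 12  ⇒  r_B = 12 − 7 = 5

rB=5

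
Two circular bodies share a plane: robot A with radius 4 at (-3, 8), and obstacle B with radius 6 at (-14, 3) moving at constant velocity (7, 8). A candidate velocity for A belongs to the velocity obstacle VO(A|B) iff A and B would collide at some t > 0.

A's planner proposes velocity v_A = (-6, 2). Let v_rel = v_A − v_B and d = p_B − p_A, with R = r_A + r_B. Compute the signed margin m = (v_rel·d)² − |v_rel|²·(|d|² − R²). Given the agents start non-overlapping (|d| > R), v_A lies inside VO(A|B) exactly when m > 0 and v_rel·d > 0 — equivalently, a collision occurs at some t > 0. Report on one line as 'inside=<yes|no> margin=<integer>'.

d = (-11, -5),  |d|² = 146;  R = 4+6 = 10,  c = 146−10² = 46
v_rel = (-13, -6),  |v_rel|² = 205;  v_rel·d = (-13)·(-11) + (-6)·(-5) = 173
205·t² − 346·t + 46 = 0  ⇒  m = 173² − 205·46 = 20499
m = 20499 > 0,  v_rel·d = 173 > 0  ⇒  inside

inside=yes margin=20499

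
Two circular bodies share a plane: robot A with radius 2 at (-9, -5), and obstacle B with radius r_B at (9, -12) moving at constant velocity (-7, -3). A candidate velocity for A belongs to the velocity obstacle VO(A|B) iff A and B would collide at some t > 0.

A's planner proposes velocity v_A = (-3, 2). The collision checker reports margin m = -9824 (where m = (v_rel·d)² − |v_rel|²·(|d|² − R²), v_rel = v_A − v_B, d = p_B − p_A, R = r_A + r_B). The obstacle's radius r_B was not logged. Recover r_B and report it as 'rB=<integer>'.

m = -9824
d = (18, -7);  v_rel = (4, 5),  |v_rel|² = 41
v_rel×d = (4)·(-7) − (5)·(18) = -118
since m = R²·41 − (-118)²:  R² = (13924 + -9824) / 41 = 100
R = √100 = 10  ⇒  r_B = 10 − 2 = 8

rB=8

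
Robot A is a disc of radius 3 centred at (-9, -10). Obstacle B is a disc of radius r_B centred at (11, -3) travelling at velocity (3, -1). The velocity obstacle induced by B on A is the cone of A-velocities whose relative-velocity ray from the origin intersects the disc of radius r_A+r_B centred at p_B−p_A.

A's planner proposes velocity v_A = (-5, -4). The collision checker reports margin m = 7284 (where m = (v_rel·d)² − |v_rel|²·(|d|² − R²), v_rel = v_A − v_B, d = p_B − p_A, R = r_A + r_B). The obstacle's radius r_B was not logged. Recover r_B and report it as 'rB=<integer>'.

m = 7284
d = (20, 7);  v_rel = (-8, -3),  |v_rel|² = 73
v_rel×d = (-8)·(7) − (-3)·(20) = 4
since m = R²·73 − 4²:  R² = (16 + 7284) / 73 = 100
R = √100 = 10  ⇒  r_B = 10 − 3 = 7

rB=7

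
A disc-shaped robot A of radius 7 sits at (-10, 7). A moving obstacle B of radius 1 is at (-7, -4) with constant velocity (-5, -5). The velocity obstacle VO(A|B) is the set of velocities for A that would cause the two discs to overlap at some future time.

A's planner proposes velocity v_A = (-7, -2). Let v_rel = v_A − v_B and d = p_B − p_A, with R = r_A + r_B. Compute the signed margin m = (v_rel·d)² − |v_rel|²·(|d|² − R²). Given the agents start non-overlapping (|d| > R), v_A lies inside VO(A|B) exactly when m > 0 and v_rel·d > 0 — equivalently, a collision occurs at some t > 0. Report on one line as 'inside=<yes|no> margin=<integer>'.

d = (3, -11),  |d|² = 130;  R = 7+1 = 8,  c = 130−8² = 66
v_rel = (-2, 3),  |v_rel|² = 13;  v_rel·d = (-2)·(3) + (3)·(-11) = -39
13·t² + 78·t + 66 = 0  ⇒  m = (-39)² − 13·66 = 663
m = 663 > 0,  v_rel·d = -39 < 0  ⇒  outside

inside=no margin=663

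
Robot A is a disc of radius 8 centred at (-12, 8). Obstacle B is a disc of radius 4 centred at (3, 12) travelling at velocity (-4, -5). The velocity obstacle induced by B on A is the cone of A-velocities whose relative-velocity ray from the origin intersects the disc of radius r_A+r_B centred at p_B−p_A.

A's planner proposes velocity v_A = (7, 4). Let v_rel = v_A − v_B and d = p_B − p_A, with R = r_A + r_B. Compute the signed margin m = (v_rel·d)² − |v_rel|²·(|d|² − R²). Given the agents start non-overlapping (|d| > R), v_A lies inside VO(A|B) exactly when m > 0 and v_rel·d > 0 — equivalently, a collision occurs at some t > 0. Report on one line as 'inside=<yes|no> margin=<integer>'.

d = (15, 4),  |d|² = 241;  R = 8+4 = 12,  c = 241−12² = 97
v_rel = (11, 9),  |v_rel|² = 202;  v_rel·d = (11)·(15) + (9)·(4) = 201
202·t² − 402·t + 97 = 0  ⇒  m = 201² − 202·97 = 20807
m = 20807 > 0,  v_rel·d = 201 > 0  ⇒  inside

inside=yes margin=20807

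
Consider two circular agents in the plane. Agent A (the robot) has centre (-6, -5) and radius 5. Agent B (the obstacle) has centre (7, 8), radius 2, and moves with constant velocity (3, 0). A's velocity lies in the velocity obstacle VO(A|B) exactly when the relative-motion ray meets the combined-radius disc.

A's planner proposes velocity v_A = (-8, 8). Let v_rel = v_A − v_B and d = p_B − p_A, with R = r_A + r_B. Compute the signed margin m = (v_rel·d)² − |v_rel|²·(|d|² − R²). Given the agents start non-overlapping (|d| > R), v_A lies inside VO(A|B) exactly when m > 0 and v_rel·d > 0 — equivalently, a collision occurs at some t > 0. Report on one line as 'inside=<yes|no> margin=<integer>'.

d = (13, 13),  |d|² = 338;  R = 5+2 = 7,  c = 338−7² = 289
v_rel = (-11, 8),  |v_rel|² = 185;  v_rel·d = (-11)·(13) + (8)·(13) = -39
185·t² + 78·t + 289 = 0  ⇒  m = (-39)² − 185·289 = -51944
m = -51944 < 0,  v_rel·d = -39 < 0  ⇒  outside

inside=no margin=-51944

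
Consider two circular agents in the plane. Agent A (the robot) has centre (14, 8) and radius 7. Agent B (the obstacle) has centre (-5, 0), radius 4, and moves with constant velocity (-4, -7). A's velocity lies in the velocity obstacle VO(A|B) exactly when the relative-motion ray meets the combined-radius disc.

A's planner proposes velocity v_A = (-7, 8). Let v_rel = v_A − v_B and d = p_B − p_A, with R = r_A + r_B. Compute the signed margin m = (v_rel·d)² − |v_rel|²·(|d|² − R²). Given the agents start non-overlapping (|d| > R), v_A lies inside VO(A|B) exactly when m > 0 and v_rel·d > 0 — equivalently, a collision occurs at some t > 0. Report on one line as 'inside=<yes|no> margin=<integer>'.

d = (-19, -8),  |d|² = 425;  R = 7+4 = 11,  c = 425−11² = 304
v_rel = (-3, 15),  |v_rel|² = 234;  v_rel·d = (-3)·(-19) + (15)·(-8) = -63
234·t² + 126·t + 304 = 0  ⇒  m = (-63)² − 234·304 = -67167
m = -67167 < 0,  v_rel·d = -63 < 0  ⇒  outside

inside=no margin=-67167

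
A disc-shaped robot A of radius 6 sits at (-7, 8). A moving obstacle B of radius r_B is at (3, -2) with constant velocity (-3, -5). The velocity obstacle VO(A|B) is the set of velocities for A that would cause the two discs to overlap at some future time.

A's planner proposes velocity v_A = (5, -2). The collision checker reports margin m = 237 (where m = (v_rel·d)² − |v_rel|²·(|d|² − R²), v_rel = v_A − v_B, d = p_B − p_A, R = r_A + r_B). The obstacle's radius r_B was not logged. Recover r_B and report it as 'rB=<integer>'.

m = 237
d = (10, -10);  v_rel = (8, 3),  |v_rel|² = 73
v_rel×d = (8)·(-10) − (3)·(10) = -110
since m = R²·73 − (-110)²:  R² = (12100 + 237) / 73 = 169
R = √169 = 13  ⇒  r_B = 13 − 6 = 7

rB=7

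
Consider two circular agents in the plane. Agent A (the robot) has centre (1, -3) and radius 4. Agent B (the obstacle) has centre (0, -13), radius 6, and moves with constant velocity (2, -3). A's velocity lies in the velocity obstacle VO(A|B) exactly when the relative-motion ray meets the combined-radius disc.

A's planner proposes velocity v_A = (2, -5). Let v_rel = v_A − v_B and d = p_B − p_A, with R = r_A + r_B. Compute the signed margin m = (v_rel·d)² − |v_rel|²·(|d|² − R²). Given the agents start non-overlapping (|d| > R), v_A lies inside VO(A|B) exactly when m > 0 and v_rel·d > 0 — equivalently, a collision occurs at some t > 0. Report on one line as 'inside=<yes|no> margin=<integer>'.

d = (-1, -10),  |d|² = 101;  R = 4+6 = 10,  c = 101−10² = 1
v_rel = (0, -2),  |v_rel|² = 4;  v_rel·d = (0)·(-1) + (-2)·(-10) = 20
4·t² − 40·t + 1 = 0  ⇒  m = 20² − 4·1 = 396
m = 396 > 0,  v_rel·d = 20 > 0  ⇒  inside

inside=yes margin=396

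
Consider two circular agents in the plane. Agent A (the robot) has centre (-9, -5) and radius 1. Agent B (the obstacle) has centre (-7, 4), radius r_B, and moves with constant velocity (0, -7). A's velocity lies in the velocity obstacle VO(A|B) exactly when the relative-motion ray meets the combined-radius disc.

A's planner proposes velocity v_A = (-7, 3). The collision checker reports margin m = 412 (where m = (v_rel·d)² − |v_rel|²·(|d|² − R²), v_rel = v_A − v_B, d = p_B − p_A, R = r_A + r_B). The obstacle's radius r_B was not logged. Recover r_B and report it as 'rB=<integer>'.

m = 412
d = (2, 9);  v_rel = (-7, 10),  |v_rel|² = 149
v_rel×d = (-7)·(9) − (10)·(2) = -83
since m = R²·149 − (-83)²:  R² = (6889 + 412) / 149 = 49
R = √49 = 7  ⇒  r_B = 7 − 1 = 6

rB=6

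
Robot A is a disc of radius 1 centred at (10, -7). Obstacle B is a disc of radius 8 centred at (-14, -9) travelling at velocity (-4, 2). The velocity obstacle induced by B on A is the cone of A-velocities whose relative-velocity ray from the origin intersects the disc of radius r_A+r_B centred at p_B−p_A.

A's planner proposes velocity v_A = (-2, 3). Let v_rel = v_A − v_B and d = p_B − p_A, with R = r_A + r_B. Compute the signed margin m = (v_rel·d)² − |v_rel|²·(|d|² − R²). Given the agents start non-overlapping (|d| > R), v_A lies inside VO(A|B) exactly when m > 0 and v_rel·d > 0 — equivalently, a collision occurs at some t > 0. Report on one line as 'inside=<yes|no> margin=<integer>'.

d = (-24, -2),  |d|² = 580;  R = 1+8 = 9,  c = 580−9² = 499
v_rel = (2, 1),  |v_rel|² = 5;  v_rel·d = (2)·(-24) + (1)·(-2) = -50
5·t² + 100·t + 499 = 0  ⇒  m = (-50)² − 5·499 = 5
m = 5 > 0,  v_rel·d = -50 < 0  ⇒  outside

inside=no margin=5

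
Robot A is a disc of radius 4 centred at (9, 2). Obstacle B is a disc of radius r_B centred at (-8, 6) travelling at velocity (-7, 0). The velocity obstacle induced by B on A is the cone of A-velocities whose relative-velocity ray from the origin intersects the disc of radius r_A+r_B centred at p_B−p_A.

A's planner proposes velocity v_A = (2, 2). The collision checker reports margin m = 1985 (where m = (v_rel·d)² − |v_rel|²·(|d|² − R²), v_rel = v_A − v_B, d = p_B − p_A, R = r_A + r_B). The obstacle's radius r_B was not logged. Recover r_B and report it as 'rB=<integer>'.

m = 1985
d = (-17, 4);  v_rel = (9, 2),  |v_rel|² = 85
v_rel×d = (9)·(4) − (2)·(-17) = 70
since m = R²·85 − 70²:  R² = (4900 + 1985) / 85 = 81
R = √81 = 9  ⇒  r_B = 9 − 4 = 5

rB=5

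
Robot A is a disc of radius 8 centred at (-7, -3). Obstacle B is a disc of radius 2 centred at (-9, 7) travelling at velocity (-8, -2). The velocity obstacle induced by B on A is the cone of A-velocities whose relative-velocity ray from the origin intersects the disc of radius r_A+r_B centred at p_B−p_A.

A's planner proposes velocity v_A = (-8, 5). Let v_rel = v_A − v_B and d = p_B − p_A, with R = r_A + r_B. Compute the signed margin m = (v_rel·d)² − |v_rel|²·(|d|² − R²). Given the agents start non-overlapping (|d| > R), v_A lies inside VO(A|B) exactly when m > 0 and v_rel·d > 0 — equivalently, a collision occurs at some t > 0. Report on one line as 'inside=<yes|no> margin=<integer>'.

d = (-2, 10),  |d|² = 104;  R = 8+2 = 10,  c = 104−10² = 4
v_rel = (0, 7),  |v_rel|² = 49;  v_rel·d = (0)·(-2) + (7)·(10) = 70
49·t² − 140·t + 4 = 0  ⇒  m = 70² − 49·4 = 4704
m = 4704 > 0,  v_rel·d = 70 > 0  ⇒  inside

inside=yes margin=4704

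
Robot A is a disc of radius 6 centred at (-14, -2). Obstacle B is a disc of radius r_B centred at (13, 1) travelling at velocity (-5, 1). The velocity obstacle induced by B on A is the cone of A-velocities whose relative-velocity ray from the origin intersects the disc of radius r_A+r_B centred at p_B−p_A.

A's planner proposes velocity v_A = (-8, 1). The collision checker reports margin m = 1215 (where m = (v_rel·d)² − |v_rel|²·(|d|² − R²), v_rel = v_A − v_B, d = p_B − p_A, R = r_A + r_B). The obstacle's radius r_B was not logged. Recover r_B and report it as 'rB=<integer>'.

m = 1215
d = (27, 3);  v_rel = (-3, 0),  |v_rel|² = 9
v_rel×d = (-3)·(3) − (0)·(27) = -9
since m = R²·9 − (-9)²:  R² = (81 + 1215) / 9 = 144
R = √144 = 12  ⇒  r_B = 12 − 6 = 6

rB=6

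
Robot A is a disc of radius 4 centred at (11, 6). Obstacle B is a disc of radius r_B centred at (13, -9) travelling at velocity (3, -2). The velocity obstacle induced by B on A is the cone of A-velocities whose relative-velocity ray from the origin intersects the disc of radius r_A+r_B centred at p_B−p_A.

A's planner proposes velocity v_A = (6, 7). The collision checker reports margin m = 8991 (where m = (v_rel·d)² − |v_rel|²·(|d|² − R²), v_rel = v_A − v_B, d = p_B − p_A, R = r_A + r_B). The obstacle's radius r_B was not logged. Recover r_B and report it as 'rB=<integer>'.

m = 8991
d = (2, -15);  v_rel = (3, 9),  |v_rel|² = 90
v_rel×d = (3)·(-15) − (9)·(2) = -63
since m = R²·90 − (-63)²:  R² = (3969 + 8991) / 90 = 144
R = √144 = 12  ⇒  r_B = 12 − 4 = 8

rB=8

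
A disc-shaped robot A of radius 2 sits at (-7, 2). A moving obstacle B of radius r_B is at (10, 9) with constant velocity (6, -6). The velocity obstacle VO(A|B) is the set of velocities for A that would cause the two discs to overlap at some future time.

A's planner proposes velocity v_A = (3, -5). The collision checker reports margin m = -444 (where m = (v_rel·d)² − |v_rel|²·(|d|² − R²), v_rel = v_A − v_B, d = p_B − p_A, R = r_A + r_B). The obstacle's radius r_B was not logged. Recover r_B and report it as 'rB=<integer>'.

m = -444
d = (17, 7);  v_rel = (-3, 1),  |v_rel|² = 10
v_rel×d = (-3)·(7) − (1)·(17) = -38
since m = R²·10 − (-38)²:  R² = (1444 + -444) / 10 = 100
R = √100 = 10  ⇒  r_B = 10 − 2 = 8

rB=8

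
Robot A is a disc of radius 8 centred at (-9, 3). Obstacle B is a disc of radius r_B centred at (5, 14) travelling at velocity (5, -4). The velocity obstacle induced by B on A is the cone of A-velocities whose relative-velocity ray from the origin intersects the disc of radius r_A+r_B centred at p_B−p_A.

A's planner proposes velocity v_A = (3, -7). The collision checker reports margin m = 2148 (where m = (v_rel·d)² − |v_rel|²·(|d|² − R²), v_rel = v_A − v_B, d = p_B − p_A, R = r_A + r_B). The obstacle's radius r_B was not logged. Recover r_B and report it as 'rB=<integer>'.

m = 2148
d = (14, 11);  v_rel = (-2, -3),  |v_rel|² = 13
v_rel×d = (-2)·(11) − (-3)·(14) = 20
since m = R²·13 − 20²:  R² = (400 + 2148) / 13 = 196
R = √196 = 14  ⇒  r_B = 14 − 8 = 6

rB=6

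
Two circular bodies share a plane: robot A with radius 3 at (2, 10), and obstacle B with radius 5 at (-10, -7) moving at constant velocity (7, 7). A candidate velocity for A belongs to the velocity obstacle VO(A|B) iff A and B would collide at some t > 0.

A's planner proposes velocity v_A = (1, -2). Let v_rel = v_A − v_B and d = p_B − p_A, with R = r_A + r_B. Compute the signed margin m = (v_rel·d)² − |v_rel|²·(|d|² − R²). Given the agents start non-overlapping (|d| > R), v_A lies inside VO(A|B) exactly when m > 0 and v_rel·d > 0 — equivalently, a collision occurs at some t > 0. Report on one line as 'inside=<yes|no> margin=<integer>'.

d = (-12, -17),  |d|² = 433;  R = 3+5 = 8,  c = 433−8² = 369
v_rel = (-6, -9),  |v_rel|² = 117;  v_rel·d = (-6)·(-12) + (-9)·(-17) = 225
117·t² − 450·t + 369 = 0  ⇒  m = 225² − 117·369 = 7452
m = 7452 > 0,  v_rel·d = 225 > 0  ⇒  inside

inside=yes margin=7452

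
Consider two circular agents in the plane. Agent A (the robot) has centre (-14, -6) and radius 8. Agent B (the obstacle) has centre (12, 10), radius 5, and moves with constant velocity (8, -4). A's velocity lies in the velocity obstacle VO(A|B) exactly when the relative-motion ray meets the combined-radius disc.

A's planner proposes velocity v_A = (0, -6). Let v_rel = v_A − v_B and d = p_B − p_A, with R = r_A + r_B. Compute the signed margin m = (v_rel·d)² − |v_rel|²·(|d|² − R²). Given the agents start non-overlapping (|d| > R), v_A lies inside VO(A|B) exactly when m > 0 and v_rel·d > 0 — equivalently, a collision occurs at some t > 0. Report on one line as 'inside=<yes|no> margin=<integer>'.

d = (26, 16),  |d|² = 932;  R = 8+5 = 13,  c = 932−13² = 763
v_rel = (-8, -2),  |v_rel|² = 68;  v_rel·d = (-8)·(26) + (-2)·(16) = -240
68·t² + 480·t + 763 = 0  ⇒  m = (-240)² − 68·763 = 5716
m = 5716 > 0,  v_rel·d = -240 < 0  ⇒  outside

inside=no margin=5716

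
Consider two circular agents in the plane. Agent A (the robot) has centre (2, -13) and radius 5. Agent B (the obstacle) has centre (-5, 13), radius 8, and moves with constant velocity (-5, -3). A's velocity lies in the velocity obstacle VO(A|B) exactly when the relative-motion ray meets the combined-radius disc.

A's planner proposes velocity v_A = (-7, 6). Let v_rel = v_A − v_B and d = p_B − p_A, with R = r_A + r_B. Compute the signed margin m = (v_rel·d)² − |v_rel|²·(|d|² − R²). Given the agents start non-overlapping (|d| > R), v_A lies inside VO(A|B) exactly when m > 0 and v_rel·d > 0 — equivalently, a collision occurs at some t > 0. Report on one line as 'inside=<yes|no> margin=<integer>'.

d = (-7, 26),  |d|² = 725;  R = 5+8 = 13,  c = 725−13² = 556
v_rel = (-2, 9),  |v_rel|² = 85;  v_rel·d = (-2)·(-7) + (9)·(26) = 248
85·t² − 496·t + 556 = 0  ⇒  m = 248² − 85·556 = 14244
m = 14244 > 0,  v_rel·d = 248 > 0  ⇒  inside

inside=yes margin=14244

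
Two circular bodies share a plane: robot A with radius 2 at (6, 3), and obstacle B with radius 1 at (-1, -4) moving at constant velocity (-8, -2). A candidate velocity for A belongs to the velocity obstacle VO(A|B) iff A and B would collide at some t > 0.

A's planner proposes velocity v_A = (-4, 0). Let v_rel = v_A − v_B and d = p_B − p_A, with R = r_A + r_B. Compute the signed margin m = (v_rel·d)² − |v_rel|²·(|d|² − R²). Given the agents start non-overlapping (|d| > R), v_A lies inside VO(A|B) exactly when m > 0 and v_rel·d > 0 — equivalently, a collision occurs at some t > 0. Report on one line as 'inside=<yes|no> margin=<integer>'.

d = (-7, -7),  |d|² = 98;  R = 2+1 = 3,  c = 98−3² = 89
v_rel = (4, 2),  |v_rel|² = 20;  v_rel·d = (4)·(-7) + (2)·(-7) = -42
20·t² + 84·t + 89 = 0  ⇒  m = (-42)² − 20·89 = -16
m = -16 < 0,  v_rel·d = -42 < 0  ⇒  outside

inside=no margin=-16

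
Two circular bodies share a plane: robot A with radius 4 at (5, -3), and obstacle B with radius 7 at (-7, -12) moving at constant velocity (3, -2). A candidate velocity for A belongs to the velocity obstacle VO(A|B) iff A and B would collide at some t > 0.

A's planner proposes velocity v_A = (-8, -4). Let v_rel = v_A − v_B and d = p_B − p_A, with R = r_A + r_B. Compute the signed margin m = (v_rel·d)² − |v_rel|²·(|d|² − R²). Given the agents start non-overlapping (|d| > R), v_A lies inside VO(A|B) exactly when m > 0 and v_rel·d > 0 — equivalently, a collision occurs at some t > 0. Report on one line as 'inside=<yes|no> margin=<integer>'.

d = (-12, -9),  |d|² = 225;  R = 4+7 = 11,  c = 225−11² = 104
v_rel = (-11, -2),  |v_rel|² = 125;  v_rel·d = (-11)·(-12) + (-2)·(-9) = 150
125·t² − 300·t + 104 = 0  ⇒  m = 150² − 125·104 = 9500
m = 9500 > 0,  v_rel·d = 150 > 0  ⇒  inside

inside=yes margin=9500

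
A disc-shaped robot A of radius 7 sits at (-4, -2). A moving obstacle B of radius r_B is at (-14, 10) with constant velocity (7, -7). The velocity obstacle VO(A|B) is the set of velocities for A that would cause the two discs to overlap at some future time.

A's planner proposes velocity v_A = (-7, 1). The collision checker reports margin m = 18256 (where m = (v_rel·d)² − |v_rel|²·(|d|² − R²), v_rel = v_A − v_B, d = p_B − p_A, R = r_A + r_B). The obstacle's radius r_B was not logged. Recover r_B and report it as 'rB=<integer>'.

m = 18256
d = (-10, 12);  v_rel = (-14, 8),  |v_rel|² = 260
v_rel×d = (-14)·(12) − (8)·(-10) = -88
since m = R²·260 − (-88)²:  R² = (7744 + 18256) / 260 = 100
R = √100 = 10  ⇒  r_B = 10 − 7 = 3

rB=3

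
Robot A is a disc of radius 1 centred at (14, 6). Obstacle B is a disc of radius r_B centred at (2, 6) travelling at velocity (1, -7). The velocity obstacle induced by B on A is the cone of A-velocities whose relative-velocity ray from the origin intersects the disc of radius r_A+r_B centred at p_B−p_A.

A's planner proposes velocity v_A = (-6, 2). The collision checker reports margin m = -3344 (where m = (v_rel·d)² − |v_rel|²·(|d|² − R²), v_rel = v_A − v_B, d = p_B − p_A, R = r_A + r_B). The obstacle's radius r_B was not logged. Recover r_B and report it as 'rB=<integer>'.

m = -3344
d = (-12, 0);  v_rel = (-7, 9),  |v_rel|² = 130
v_rel×d = (-7)·(0) − (9)·(-12) = 108
since m = R²·130 − 108²:  R² = (11664 + -3344) / 130 = 64
R = √64 = 8  ⇒  r_B = 8 − 1 = 7

rB=7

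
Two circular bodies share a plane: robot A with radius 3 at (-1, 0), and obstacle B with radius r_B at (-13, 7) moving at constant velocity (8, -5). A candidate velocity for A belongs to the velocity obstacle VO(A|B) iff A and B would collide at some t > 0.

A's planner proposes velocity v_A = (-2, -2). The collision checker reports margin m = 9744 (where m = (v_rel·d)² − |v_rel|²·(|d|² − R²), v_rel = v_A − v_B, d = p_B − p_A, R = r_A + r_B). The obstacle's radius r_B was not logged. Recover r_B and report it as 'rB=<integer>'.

m = 9744
d = (-12, 7);  v_rel = (-10, 3),  |v_rel|² = 109
v_rel×d = (-10)·(7) − (3)·(-12) = -34
since m = R²·109 − (-34)²:  R² = (1156 + 9744) / 109 = 100
R = √100 = 10  ⇒  r_B = 10 − 3 = 7

rB=7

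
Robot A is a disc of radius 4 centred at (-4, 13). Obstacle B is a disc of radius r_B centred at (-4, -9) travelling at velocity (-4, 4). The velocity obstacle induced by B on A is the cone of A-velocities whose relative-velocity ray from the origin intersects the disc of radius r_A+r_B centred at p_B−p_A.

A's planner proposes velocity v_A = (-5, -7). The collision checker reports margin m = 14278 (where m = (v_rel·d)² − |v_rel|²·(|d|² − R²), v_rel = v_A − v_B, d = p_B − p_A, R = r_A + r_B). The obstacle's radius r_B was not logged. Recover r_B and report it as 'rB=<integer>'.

m = 14278
d = (0, -22);  v_rel = (-1, -11),  |v_rel|² = 122
v_rel×d = (-1)·(-22) − (-11)·(0) = 22
since m = R²·122 − 22²:  R² = (484 + 14278) / 122 = 121
R = √121 = 11  ⇒  r_B = 11 − 4 = 7

rB=7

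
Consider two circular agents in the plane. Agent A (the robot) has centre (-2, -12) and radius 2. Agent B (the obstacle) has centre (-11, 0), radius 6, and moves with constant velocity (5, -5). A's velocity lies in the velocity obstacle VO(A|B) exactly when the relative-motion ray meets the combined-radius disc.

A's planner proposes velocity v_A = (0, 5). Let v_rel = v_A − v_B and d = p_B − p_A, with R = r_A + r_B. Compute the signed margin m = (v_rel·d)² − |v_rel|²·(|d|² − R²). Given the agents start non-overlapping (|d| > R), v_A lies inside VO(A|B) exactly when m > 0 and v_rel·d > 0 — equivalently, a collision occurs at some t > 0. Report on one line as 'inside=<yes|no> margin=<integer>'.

d = (-9, 12),  |d|² = 225;  R = 2+6 = 8,  c = 225−8² = 161
v_rel = (-5, 10),  |v_rel|² = 125;  v_rel·d = (-5)·(-9) + (10)·(12) = 165
125·t² − 330·t + 161 = 0  ⇒  m = 165² − 125·161 = 7100
m = 7100 > 0,  v_rel·d = 165 > 0  ⇒  inside

inside=yes margin=7100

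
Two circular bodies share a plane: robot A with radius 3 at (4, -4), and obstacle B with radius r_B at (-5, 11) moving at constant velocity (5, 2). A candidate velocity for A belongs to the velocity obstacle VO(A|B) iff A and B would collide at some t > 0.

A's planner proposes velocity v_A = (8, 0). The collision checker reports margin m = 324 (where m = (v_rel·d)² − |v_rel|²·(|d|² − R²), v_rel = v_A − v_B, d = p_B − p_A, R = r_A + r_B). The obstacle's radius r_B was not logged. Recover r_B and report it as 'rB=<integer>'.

m = 324
d = (-9, 15);  v_rel = (3, -2),  |v_rel|² = 13
v_rel×d = (3)·(15) − (-2)·(-9) = 27
since m = R²·13 − 27²:  R² = (729 + 324) / 13 = 81
R = √81 = 9  ⇒  r_B = 9 − 3 = 6

rB=6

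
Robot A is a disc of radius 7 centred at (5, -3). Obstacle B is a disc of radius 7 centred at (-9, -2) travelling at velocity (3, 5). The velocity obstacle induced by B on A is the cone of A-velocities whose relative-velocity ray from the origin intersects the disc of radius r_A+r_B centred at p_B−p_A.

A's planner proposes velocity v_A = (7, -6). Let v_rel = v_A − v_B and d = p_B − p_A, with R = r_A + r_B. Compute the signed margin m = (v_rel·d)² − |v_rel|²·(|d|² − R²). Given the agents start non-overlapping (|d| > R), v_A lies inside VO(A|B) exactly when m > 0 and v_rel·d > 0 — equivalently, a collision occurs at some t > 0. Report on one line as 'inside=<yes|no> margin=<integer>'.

d = (-14, 1),  |d|² = 197;  R = 7+7 = 14,  c = 197−14² = 1
v_rel = (4, -11),  |v_rel|² = 137;  v_rel·d = (4)·(-14) + (-11)·(1) = -67
137·t² + 134·t + 1 = 0  ⇒  m = (-67)² − 137·1 = 4352
m = 4352 > 0,  v_rel·d = -67 < 0  ⇒  outside

inside=no margin=4352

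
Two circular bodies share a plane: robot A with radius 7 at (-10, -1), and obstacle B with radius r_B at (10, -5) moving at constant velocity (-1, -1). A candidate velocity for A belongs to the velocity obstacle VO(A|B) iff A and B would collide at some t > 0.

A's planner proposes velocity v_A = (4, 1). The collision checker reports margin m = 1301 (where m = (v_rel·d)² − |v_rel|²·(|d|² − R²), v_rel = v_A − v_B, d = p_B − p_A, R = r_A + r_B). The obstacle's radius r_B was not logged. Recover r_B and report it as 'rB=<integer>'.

m = 1301
d = (20, -4);  v_rel = (5, 2),  |v_rel|² = 29
v_rel×d = (5)·(-4) − (2)·(20) = -60
since m = R²·29 − (-60)²:  R² = (3600 + 1301) / 29 = 169
R = √169 = 13  ⇒  r_B = 13 − 7 = 6

rB=6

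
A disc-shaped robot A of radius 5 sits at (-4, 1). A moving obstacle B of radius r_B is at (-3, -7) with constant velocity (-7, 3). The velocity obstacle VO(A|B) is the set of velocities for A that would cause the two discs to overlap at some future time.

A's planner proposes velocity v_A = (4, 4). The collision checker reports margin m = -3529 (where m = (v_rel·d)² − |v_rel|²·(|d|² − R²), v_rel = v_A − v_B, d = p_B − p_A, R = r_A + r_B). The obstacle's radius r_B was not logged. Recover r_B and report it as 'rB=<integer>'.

m = -3529
d = (1, -8);  v_rel = (11, 1),  |v_rel|² = 122
v_rel×d = (11)·(-8) − (1)·(1) = -89
since m = R²·122 − (-89)²:  R² = (7921 + -3529) / 122 = 36
R = √36 = 6  ⇒  r_B = 6 − 5 = 1

rB=1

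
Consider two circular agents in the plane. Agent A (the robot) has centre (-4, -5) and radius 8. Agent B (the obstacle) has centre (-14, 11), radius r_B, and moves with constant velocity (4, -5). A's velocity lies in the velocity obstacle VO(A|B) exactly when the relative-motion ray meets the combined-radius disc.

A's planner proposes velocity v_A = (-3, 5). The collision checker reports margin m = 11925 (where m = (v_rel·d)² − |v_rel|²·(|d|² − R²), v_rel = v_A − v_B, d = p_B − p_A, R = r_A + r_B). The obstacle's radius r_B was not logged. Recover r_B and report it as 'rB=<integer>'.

m = 11925
d = (-10, 16);  v_rel = (-7, 10),  |v_rel|² = 149
v_rel×d = (-7)·(16) − (10)·(-10) = -12
since m = R²·149 − (-12)²:  R² = (144 + 11925) / 149 = 81
R = √81 = 9  ⇒  r_B = 9 − 8 = 1

rB=1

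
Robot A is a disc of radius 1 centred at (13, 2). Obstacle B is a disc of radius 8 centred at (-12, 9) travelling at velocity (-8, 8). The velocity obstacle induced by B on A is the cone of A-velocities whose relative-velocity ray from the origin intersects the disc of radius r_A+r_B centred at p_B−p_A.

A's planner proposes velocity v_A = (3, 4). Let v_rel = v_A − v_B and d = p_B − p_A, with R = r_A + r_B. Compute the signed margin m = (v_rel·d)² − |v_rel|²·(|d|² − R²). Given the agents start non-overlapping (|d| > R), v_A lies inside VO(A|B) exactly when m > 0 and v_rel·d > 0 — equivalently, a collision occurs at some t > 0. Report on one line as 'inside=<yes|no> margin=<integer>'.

d = (-25, 7),  |d|² = 674;  R = 1+8 = 9,  c = 674−9² = 593
v_rel = (11, -4),  |v_rel|² = 137;  v_rel·d = (11)·(-25) + (-4)·(7) = -303
137·t² + 606·t + 593 = 0  ⇒  m = (-303)² − 137·593 = 10568
m = 10568 > 0,  v_rel·d = -303 < 0  ⇒  outside

inside=no margin=10568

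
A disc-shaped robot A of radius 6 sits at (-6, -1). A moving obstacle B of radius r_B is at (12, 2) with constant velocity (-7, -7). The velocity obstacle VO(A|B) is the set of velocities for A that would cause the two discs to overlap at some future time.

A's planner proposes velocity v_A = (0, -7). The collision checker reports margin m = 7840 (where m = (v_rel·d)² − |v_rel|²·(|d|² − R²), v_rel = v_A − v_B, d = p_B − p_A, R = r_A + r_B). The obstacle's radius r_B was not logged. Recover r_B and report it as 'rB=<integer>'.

m = 7840
d = (18, 3);  v_rel = (7, 0),  |v_rel|² = 49
v_rel×d = (7)·(3) − (0)·(18) = 21
since m = R²·49 − 21²:  R² = (441 + 7840) / 49 = 169
R = √169 = 13  ⇒  r_B = 13 − 6 = 7

rB=7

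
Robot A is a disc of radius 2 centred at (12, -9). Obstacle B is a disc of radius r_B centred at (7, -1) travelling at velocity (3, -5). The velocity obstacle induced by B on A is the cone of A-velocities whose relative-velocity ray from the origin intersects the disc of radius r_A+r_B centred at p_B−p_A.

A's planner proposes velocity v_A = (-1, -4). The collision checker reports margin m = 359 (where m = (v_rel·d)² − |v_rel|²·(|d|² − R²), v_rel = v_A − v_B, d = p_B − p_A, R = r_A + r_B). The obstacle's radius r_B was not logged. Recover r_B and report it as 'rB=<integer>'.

m = 359
d = (-5, 8);  v_rel = (-4, 1),  |v_rel|² = 17
v_rel×d = (-4)·(8) − (1)·(-5) = -27
since m = R²·17 − (-27)²:  R² = (729 + 359) / 17 = 64
R = √64 = 8  ⇒  r_B = 8 − 2 = 6

rB=6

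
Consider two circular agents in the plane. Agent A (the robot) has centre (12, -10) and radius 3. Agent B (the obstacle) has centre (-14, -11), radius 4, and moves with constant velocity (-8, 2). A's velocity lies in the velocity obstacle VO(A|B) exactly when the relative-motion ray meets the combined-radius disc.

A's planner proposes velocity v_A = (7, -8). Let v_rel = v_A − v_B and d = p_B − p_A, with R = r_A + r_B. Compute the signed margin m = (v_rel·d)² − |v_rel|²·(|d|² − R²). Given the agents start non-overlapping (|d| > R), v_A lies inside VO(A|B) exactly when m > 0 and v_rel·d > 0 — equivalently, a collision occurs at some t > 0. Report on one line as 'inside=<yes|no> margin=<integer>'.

d = (-26, -1),  |d|² = 677;  R = 3+4 = 7,  c = 677−7² = 628
v_rel = (15, -10),  |v_rel|² = 325;  v_rel·d = (15)·(-26) + (-10)·(-1) = -380
325·t² + 760·t + 628 = 0  ⇒  m = (-380)² − 325·628 = -59700
m = -59700 < 0,  v_rel·d = -380 < 0  ⇒  outside

inside=no margin=-59700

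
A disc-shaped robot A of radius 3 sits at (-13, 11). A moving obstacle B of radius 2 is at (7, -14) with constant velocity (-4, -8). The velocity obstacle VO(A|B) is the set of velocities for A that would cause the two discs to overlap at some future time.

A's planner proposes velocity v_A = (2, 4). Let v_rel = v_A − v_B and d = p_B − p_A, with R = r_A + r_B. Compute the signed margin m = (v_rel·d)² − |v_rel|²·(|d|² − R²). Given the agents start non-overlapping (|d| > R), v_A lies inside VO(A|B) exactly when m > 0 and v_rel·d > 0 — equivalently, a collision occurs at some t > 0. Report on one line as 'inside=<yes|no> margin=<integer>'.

d = (20, -25),  |d|² = 1025;  R = 3+2 = 5,  c = 1025−5² = 1000
v_rel = (6, 12),  |v_rel|² = 180;  v_rel·d = (6)·(20) + (12)·(-25) = -180
180·t² + 360·t + 1000 = 0  ⇒  m = (-180)² − 180·1000 = -147600
m = -147600 < 0,  v_rel·d = -180 < 0  ⇒  outside

inside=no margin=-147600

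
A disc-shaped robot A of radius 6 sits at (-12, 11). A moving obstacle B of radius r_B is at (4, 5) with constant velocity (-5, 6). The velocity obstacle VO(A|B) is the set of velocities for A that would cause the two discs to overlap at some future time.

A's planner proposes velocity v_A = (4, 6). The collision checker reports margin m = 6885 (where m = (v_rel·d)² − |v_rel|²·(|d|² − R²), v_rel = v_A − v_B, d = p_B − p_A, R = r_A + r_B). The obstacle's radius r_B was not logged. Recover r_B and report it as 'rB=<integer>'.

m = 6885
d = (16, -6);  v_rel = (9, 0),  |v_rel|² = 81
v_rel×d = (9)·(-6) − (0)·(16) = -54
since m = R²·81 − (-54)²:  R² = (2916 + 6885) / 81 = 121
R = √121 = 11  ⇒  r_B = 11 − 6 = 5

rB=5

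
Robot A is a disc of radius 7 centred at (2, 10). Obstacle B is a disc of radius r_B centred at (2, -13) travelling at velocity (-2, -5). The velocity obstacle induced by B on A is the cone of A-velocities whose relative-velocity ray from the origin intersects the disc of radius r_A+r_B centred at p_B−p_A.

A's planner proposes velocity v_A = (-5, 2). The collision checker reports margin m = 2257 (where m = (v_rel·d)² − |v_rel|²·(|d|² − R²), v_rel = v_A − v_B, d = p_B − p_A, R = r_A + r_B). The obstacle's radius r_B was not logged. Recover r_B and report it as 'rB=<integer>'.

m = 2257
d = (0, -23);  v_rel = (-3, 7),  |v_rel|² = 58
v_rel×d = (-3)·(-23) − (7)·(0) = 69
since m = R²·58 − 69²:  R² = (4761 + 2257) / 58 = 121
R = √121 = 11  ⇒  r_B = 11 − 7 = 4

rB=4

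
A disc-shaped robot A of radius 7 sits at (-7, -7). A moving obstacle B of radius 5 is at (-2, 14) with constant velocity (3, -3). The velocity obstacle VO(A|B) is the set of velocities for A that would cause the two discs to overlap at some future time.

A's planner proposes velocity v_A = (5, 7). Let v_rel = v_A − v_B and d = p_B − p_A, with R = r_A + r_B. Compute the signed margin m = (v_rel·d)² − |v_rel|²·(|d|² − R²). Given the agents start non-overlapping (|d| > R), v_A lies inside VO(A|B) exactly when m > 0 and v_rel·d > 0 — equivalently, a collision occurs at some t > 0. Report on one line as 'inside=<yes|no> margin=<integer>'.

d = (5, 21),  |d|² = 466;  R = 7+5 = 12,  c = 466−12² = 322
v_rel = (2, 10),  |v_rel|² = 104;  v_rel·d = (2)·(5) + (10)·(21) = 220
104·t² − 440·t + 322 = 0  ⇒  m = 220² − 104·322 = 14912
m = 14912 > 0,  v_rel·d = 220 > 0  ⇒  inside

inside=yes margin=14912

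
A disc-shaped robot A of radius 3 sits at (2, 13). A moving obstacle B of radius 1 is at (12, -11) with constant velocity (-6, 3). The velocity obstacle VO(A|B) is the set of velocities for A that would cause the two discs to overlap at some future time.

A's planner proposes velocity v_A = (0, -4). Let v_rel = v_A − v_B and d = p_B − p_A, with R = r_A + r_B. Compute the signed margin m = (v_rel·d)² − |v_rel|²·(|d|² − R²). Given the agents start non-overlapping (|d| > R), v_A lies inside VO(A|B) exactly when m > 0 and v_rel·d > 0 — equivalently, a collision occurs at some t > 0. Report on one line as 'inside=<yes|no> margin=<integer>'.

d = (10, -24),  |d|² = 676;  R = 3+1 = 4,  c = 676−4² = 660
v_rel = (6, -7),  |v_rel|² = 85;  v_rel·d = (6)·(10) + (-7)·(-24) = 228
85·t² − 456·t + 660 = 0  ⇒  m = 228² − 85·660 = -4116
m = -4116 < 0,  v_rel·d = 228 > 0  ⇒  outside

inside=no margin=-4116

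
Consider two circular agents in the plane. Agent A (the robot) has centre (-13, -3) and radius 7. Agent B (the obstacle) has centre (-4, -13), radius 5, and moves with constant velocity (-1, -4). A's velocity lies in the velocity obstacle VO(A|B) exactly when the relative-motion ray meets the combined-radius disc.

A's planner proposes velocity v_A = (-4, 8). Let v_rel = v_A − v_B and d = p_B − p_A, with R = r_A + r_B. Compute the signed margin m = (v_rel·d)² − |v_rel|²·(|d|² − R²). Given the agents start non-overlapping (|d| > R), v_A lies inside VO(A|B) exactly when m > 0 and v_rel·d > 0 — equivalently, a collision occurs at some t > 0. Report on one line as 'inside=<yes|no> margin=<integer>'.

d = (9, -10),  |d|² = 181;  R = 7+5 = 12,  c = 181−12² = 37
v_rel = (-3, 12),  |v_rel|² = 153;  v_rel·d = (-3)·(9) + (12)·(-10) = -147
153·t² + 294·t + 37 = 0  ⇒  m = (-147)² − 153·37 = 15948
m = 15948 > 0,  v_rel·d = -147 < 0  ⇒  outside

inside=no margin=15948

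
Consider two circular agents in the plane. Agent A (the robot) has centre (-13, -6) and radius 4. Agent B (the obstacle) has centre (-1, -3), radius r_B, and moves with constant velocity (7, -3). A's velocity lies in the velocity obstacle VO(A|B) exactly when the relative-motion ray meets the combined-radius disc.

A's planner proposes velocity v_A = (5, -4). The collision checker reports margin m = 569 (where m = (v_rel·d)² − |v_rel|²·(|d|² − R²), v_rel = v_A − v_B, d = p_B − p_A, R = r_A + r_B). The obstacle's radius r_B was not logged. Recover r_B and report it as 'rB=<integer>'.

m = 569
d = (12, 3);  v_rel = (-2, -1),  |v_rel|² = 5
v_rel×d = (-2)·(3) − (-1)·(12) = 6
since m = R²·5 − 6²:  R² = (36 + 569) / 5 = 121
R = √121 = 11  ⇒  r_B = 11 − 4 = 7

rB=7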